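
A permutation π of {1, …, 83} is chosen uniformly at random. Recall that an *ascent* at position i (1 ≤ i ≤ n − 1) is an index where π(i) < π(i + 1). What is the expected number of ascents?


Write X = Σ X_I over i = 1, …, 82, with X_I the indicator of one ascent.
There are 82 indicators.
For each fixed i, the pair (π(i), π(i+1)) is a uniformly random ordered pair of distinct values from {1, …, 83}; by symmetry P[π(i) < π(i+1)] = 1/2.
By linearity: E[X] = 82 · (1/2) = (83 − 1) · (1/2) = 41 ≈ 41.00000.

E[X] = 41 = 41.00000.


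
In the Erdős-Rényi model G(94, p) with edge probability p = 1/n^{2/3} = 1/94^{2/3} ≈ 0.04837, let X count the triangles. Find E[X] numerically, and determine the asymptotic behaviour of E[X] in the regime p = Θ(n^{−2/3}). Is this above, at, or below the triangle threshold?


Number of potential triangles: C(94, 3) = 134044.
Each occurs with probability p³ ≈ (0.04837)³ ≈ 1.131734e-04.
By linearity: E[X] = C(94, 3)·p³ ≈ 134044 · 1.131734e-04 ≈ 15.1702.
Since α = 2/3 < 1, p = c/n^{2/3} ≫ 1/n is above the triangle threshold p ~ 1/n. Asymptotically E[X] ~ (c³/6)·n^{3(1−α)} = (1³/6)·n^{1} → ∞; triangles are abundant w.h.p.

E[X] ≈ 15.1702; in regime p = Θ(1/n^{2/3}) E[X] diverges (above the triangle threshold p ~ 1/n).


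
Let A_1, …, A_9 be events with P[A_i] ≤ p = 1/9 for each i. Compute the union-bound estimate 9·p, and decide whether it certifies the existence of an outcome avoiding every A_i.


Union bound: P[∪_{i=1}^{9} A_i] ≤ Σ_i P[A_i] ≤ 9·p = 9·(1/9) = 1.
Numerically: 1 ≈ 1.000.
Is 1 < 1? NO.
Since the bound 1 is ≥ 1, the union bound is uninformative here; it does NOT by itself certify existence.

9·p = 1 ≈ 1.000; existence NOT certified by the union bound.


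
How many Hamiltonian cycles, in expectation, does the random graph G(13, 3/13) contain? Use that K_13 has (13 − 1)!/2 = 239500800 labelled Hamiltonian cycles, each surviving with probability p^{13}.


K_13 has (13 − 1)!/2 = 239500800 labelled Hamiltonian cycles.
For each such Hamiltonian cycle H, let X_H = 1 if all 13 edges of H are present in G. Then P[X_H = 1] = p^{13} = (3/13)^{13} = 1594323/302875106592253.
Summing the indicators: E[X] = Σ_H E[X_H] = 239500800 · p^{13} = 239500800 · 1594323/302875106592253 = 381841633958400/302875106592253.
Numerically: E[X] ≈ 1.26.

E[X] = 239500800 · (3/13)^{13} = 381841633958400/302875106592253 ≈ 1.26.


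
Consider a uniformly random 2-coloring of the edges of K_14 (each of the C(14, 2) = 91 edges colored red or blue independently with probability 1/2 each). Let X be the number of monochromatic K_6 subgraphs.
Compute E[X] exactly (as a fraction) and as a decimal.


Let X = Σ_S X_S over the C(14, 6) = 3003 subsets S of size 6, where X_S = 1 if the K_6 on S is monochromatic.
For a fixed S, the K_6 on S has C(6, 2) = 15 edges. P[all 15 edges red] = (1/2)^15, and likewise for blue, so P[monochromatic] = 2·(1/2)^15 = 2^{1 − 15} = 1/16384.
Summing: E[X] = C(14, 6) · 2^{1 − 15} = 3003 · 1/16384 = 3003/16384.
Numerically: E[X] ≈ 0.183.

E[X] = C(14,6)·2^(1−C(6,2)) = 3003/16384 ≈ 0.183.


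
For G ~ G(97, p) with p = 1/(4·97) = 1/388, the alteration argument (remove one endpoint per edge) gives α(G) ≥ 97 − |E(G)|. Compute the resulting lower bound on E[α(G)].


E[|E(G)|] = C(97, 2)·p = 4656 · (1/388) = 12.
E[α(G)] ≥ n − E[|E(G)|] = 97 − 12 = 85.
Numerically: ≈ 85.000000.
(This is only a lower bound; the true E[α(G)] may be larger.)

E[α(G)] ≥ 85 ≈ 85.000000.


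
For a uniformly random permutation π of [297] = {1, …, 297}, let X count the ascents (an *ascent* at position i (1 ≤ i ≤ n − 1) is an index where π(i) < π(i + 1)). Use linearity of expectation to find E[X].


Write X = Σ X_I over i = 1, …, 296, with X_I the indicator of one ascent.
There are 296 indicators.
For each fixed i, the pair (π(i), π(i+1)) is a uniformly random ordered pair of distinct values from {1, …, 297}; by symmetry P[π(i) < π(i+1)] = 1/2.
By linearity: E[X] = 296 · (1/2) = (297 − 1) · (1/2) = 148 ≈ 148.00000.

E[X] = 148 = 148.00000.


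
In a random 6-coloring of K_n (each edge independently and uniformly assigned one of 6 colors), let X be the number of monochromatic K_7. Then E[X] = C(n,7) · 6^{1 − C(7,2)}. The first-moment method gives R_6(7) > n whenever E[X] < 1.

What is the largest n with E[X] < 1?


We need C(n, 7) · 6^{1 − 21} < 1, i.e. C(n, 7) < 6^{21 − 1} = 3656158440062976.
Check values of n near the boundary:
  n = 567: C(567, 7) = 3601671315933933; 3601671315933933 < 3656158440062976? YES
  n = 568: C(568, 7) = 3646611956239704; 3646611956239704 < 3656158440062976? YES
  n = 569: C(569, 7) = 3692032389858348; 3692032389858348 < 3656158440062976? NO
The largest n with C(n, 7) < 3656158440062976 is n = 568 (where E[X] = 16882462760369/16926659444736 ≈ 0.99739). Hence R_6(7) > 568, i.e. R_6(7) ≥ 569.

Largest n = 568; hence R_6(7) > 568.


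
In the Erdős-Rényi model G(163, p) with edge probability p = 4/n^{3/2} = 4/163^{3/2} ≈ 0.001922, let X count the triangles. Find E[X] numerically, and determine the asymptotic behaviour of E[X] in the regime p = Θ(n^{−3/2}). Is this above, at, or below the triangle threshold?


Number of potential triangles: C(163, 3) = 708561.
Each occurs with probability p³ ≈ (0.001922)³ ≈ 7.101266e-09.
By linearity: E[X] = C(163, 3)·p³ ≈ 708561 · 7.101266e-09 ≈ 0.0050.
Since α = 3/2 > 1, p = c/n^{3/2} = o(1/n) is below the triangle threshold p ~ 1/n. Asymptotically E[X] ~ (c³/6)·n^{3(1−α)} = (4³/6)·n^{-1.5} → 0, so by Markov's inequality G has no triangles w.h.p.

E[X] ≈ 0.0050; in regime p = Θ(1/n^{3/2}) E[X] tends to 0 (below the triangle threshold p ~ 1/n).


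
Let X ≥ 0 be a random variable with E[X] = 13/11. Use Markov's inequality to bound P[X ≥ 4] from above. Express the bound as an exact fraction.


μ = E[X] = 13/11, a = 4.
Markov: P[X ≥ 4] ≤ μ/a = (13/11)/4 = 13/44.
Numerically: ≈ 0.29545.
(Since a = 4 > μ = 1.18182, the bound 13/44 is < 1 and informative.)

P[X ≥ 4] ≤ 13/44 ≈ 0.29545.


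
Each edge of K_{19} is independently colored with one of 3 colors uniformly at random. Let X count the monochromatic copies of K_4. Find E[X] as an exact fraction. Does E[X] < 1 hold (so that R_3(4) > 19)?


E[X] = C(19, 4) · 3^{1 − 6} = 3876 · 3^{−5} = 3876/243.
As a reduced fraction: E[X] = 1292/81 ≈ 15.9506.
Is E[X] < 1? NO.
Since E[X] ≥ 1, the first-moment bound is inconclusive at n = 19; it does NOT by itself certify R_3(4) > 19.

E[X] = 1292/81 ≈ 15.9506; E[X] ≥ 1; first-moment method inconclusive here.


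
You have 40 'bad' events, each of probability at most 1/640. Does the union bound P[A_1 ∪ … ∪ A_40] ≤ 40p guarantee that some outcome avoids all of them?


Union bound: P[∪_{i=1}^{40} A_i] ≤ Σ_i P[A_i] ≤ 40·p = 40·(1/640) = 1/16.
Numerically: 1/16 ≈ 0.06250.
Is 1/16 < 1? YES.
Since P[∪ A_i] ≤ 1/16 < 1, the complement has P[∩ A_i^c] ≥ 1 − 1/16 = 15/16 > 0, so some outcome avoids every A_i.

40·p = 1/16 ≈ 0.06250; existence CERTIFIED by the union bound.


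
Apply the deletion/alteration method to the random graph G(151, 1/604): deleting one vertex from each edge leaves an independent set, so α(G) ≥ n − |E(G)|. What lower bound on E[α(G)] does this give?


E[|E(G)|] = C(151, 2)·p = 11325 · (1/604) = 75/4.
E[α(G)] ≥ n − E[|E(G)|] = 151 − 75/4 = 529/4.
Numerically: ≈ 132.250.
(This is only a lower bound; the true E[α(G)] may be larger.)

E[α(G)] ≥ 529/4 ≈ 132.250.


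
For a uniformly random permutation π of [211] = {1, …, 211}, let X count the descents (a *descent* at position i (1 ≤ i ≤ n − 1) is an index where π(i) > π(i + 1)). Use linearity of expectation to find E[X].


Write X = Σ X_I over i = 1, …, 210, with X_I the indicator of one descent.
There are 210 indicators.
For each fixed i, the pair (π(i), π(i+1)) is a uniformly random ordered pair of distinct values from {1, …, 211}; by symmetry P[π(i) > π(i+1)] = 1/2.
By linearity: E[X] = 210 · (1/2) = (211 − 1) · (1/2) = 105 ≈ 105.00000.

E[X] = 105 = 105.00000.


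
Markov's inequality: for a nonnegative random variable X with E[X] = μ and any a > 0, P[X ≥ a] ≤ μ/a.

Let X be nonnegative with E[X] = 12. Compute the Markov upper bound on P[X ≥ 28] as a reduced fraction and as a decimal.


μ = E[X] = 12, a = 28.
Markov: P[X ≥ 28] ≤ μ/a = (12)/28 = 3/7.
Numerically: ≈ 0.428571.
(Since a = 28 > μ = 12.000000, the bound 3/7 is < 1 and informative.)

P[X ≥ 28] ≤ 3/7 ≈ 0.428571.


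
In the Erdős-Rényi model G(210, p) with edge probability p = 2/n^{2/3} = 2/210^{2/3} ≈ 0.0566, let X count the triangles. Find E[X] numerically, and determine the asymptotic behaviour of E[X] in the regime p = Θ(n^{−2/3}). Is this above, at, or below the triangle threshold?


Number of potential triangles: C(210, 3) = 1521520.
Each occurs with probability p³ ≈ (0.0566)³ ≈ 1.81406e-04.
By linearity: E[X] = C(210, 3)·p³ ≈ 1521520 · 1.81406e-04 ≈ 276.013.
Since α = 2/3 < 1, p = c/n^{2/3} ≫ 1/n is above the triangle threshold p ~ 1/n. Asymptotically E[X] ~ (c³/6)·n^{3(1−α)} = (2³/6)·n^{1} → ∞; triangles are abundant w.h.p.

E[X] ≈ 276.013; in regime p = Θ(1/n^{2/3}) E[X] diverges (above the triangle threshold p ~ 1/n).


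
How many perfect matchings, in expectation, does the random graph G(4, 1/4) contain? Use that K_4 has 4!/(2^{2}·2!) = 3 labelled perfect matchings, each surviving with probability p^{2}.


K_4 has 4!/(2^{2}·2!) = 3 labelled perfect matchings.
For each such perfect matching H, let X_H = 1 if all 2 edges of H are present in G. Then P[X_H = 1] = p^{2} = (1/4)^{2} = 1/16.
By linearity: E[X] = Σ_H E[X_H] = 3 · p^{2} = 3 · 1/16 = 3/16.
Numerically: E[X] ≈ 0.1875.

E[X] = 3 · (1/4)^{2} = 3/16 ≈ 0.1875.


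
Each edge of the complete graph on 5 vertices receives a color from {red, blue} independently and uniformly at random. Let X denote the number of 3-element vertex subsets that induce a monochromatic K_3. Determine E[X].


Let X = Σ_S X_S over the C(5, 3) = 10 subsets S of size 3, where X_S = 1 if the K_3 on S is monochromatic.
For a fixed S, the K_3 on S has C(3, 2) = 3 edges. P[all 3 edges red] = (1/2)^3, and likewise for blue, so P[monochromatic] = 2·(1/2)^3 = 2^{1 − 3} = 1/4.
By linearity: E[X] = C(5, 3) · 2^{1 − 3} = 10 · 1/4 = 5/2.
Numerically: E[X] ≈ 2.500000.

E[X] = C(5,3)·2^(1−C(3,2)) = 5/2 ≈ 2.500000.


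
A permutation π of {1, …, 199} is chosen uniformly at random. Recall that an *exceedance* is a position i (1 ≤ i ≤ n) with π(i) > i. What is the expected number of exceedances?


Write X = Σ_{i=1}^{199} X_i, where X_i = 1_{π(i) > i}.
For each fixed i, π(i) is uniform over {1, …, 199} (marginal of a uniform permutation), so P[π(i) > i] = (n − i)/n. Summing: Σ_{i=1}^{199} (n − i)/n = (0 + 1 + … + 198)/199 = 199(199 − 1)/(2·199) = (199 − 1)/2.
Hence E[X] = Σ_{i=1}^{199} (199 − i)/199 = 99 ≈ 99.0000.

E[X] = 99 = 99.0000.


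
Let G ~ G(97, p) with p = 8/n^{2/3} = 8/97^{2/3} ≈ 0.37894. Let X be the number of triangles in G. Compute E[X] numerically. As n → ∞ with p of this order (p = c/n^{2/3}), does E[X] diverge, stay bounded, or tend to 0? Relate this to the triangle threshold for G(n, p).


Number of potential triangles: C(97, 3) = 147440.
Each occurs with probability p³ ≈ (0.37894)³ ≈ 5.4415985e-02.
By linearity: E[X] = C(97, 3)·p³ ≈ 147440 · 5.4415985e-02 ≈ 8023.09278.
Since α = 2/3 < 1, p = c/n^{2/3} ≫ 1/n is above the triangle threshold p ~ 1/n. Asymptotically E[X] ~ (c³/6)·n^{3(1−α)} = (8³/6)·n^{1} → ∞; triangles are abundant w.h.p.

E[X] ≈ 8023.09278; in regime p = Θ(1/n^{2/3}) E[X] diverges (above the triangle threshold p ~ 1/n).


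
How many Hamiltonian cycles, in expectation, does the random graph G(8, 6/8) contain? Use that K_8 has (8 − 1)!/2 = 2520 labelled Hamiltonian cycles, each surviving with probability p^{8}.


K_8 has (8 − 1)!/2 = 2520 labelled Hamiltonian cycles.
For each such Hamiltonian cycle H, let X_H = 1 if all 8 edges of H are present in G. Then P[X_H = 1] = p^{8} = (3/4)^{8} = 6561/65536.
Summing the indicators: E[X] = Σ_H E[X_H] = 2520 · p^{8} = 2520 · 6561/65536 = 2066715/8192.
Numerically: E[X] ≈ 252.28.

E[X] = 2520 · (3/4)^{8} = 2066715/8192 ≈ 252.28.


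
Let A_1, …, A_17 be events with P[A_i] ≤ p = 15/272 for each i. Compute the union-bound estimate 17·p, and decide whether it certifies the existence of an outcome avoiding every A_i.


Union bound: P[∪_{i=1}^{17} A_i] ≤ Σ_i P[A_i] ≤ 17·p = 17·(15/272) = 15/16.
Numerically: 15/16 ≈ 0.937500.
Is 15/16 < 1? YES.
Since P[∪ A_i] ≤ 15/16 < 1, the complement has P[∩ A_i^c] ≥ 1 − 15/16 = 1/16 > 0, so some outcome avoids every A_i.

17·p = 15/16 ≈ 0.937500; existence CERTIFIED by the union bound.


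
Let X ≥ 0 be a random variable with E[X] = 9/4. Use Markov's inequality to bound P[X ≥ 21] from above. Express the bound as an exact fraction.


μ = E[X] = 9/4, a = 21.
Markov: P[X ≥ 21] ≤ μ/a = (9/4)/21 = 3/28.
Numerically: ≈ 0.107143.
(Since a = 21 > μ = 2.250000, the bound 3/28 is < 1 and informative.)

P[X ≥ 21] ≤ 3/28 ≈ 0.107143.


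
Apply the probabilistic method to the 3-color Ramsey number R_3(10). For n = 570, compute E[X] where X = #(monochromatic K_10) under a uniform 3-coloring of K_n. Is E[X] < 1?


E[X] = C(570, 10) · 3^{1 − 45} = 921524823451961408691 · 3^{−44} = 921524823451961408691/984770902183611232881.
As a reduced fraction: E[X] = 34130549016739311433/36472996377170786403 ≈ 0.9357758.
Is E[X] < 1? YES.
Since E[X] < 1, there exists a 3-coloring of K_{570} with no monochromatic K_10; hence R_3(10) > 570.

E[X] = 34130549016739311433/36472996377170786403 ≈ 0.9357758; E[X] < 1, so R_3(10) > 570.


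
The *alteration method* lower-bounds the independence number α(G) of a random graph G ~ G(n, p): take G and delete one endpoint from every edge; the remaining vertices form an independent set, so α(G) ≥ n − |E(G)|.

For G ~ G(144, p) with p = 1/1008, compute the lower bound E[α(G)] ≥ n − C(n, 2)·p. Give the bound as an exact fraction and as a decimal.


E[|E(G)|] = C(144, 2)·p = 10296 · (1/1008) = 143/14.
E[α(G)] ≥ n − E[|E(G)|] = 144 − 143/14 = 1873/14.
Numerically: ≈ 133.786.
(This is only a lower bound; the true E[α(G)] may be larger.)

E[α(G)] ≥ 1873/14 ≈ 133.786.


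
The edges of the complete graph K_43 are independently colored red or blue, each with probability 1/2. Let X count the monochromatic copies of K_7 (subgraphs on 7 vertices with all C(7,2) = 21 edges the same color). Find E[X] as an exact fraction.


Let X = Σ_S X_S over the C(43, 7) = 32224114 subsets S of size 7, where X_S = 1 if the K_7 on S is monochromatic.
For a fixed S, the K_7 on S has C(7, 2) = 21 edges. P[all 21 edges red] = (1/2)^21, and likewise for blue, so P[monochromatic] = 2·(1/2)^21 = 2^{1 − 21} = 1/1048576.
By linearity of expectation: E[X] = C(43, 7) · 2^{1 − 21} = 32224114 · 1/1048576 = 16112057/524288.
Numerically: E[X] ≈ 30.7313.

E[X] = C(43,7)·2^(1−C(7,2)) = 16112057/524288 ≈ 30.7313.


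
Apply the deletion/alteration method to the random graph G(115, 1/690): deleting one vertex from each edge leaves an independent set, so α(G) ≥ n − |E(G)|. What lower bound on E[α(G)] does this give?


E[|E(G)|] = C(115, 2)·p = 6555 · (1/690) = 19/2.
E[α(G)] ≥ n − E[|E(G)|] = 115 − 19/2 = 211/2.
Numerically: ≈ 105.500.
(This is only a lower bound; the true E[α(G)] may be larger.)

E[α(G)] ≥ 211/2 ≈ 105.500.


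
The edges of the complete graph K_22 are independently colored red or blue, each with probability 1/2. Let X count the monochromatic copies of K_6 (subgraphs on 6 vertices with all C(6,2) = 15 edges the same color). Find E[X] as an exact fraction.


Let X = Σ_S X_S over the C(22, 6) = 74613 subsets S of size 6, where X_S = 1 if the K_6 on S is monochromatic.
For a fixed S, the K_6 on S has C(6, 2) = 15 edges. P[all 15 edges red] = (1/2)^15, and likewise for blue, so P[monochromatic] = 2·(1/2)^15 = 2^{1 − 15} = 1/16384.
By linearity of expectation: E[X] = C(22, 6) · 2^{1 − 15} = 74613 · 1/16384 = 74613/16384.
Numerically: E[X] ≈ 4.554.

E[X] = C(22,6)·2^(1−C(6,2)) = 74613/16384 ≈ 4.554.


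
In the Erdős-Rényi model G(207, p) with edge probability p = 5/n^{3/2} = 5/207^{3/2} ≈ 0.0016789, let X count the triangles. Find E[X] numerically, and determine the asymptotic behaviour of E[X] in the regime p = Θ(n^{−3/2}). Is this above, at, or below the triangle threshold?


Number of potential triangles: C(207, 3) = 1456935.
Each occurs with probability p³ ≈ (0.0016789)³ ≈ 4.7319861e-09.
By linearity: E[X] = C(207, 3)·p³ ≈ 1456935 · 4.7319861e-09 ≈ 0.00689.
Since α = 3/2 > 1, p = c/n^{3/2} = o(1/n) is below the triangle threshold p ~ 1/n. Asymptotically E[X] ~ (c³/6)·n^{3(1−α)} = (5³/6)·n^{-1.5} → 0, so by Markov's inequality G has no triangles w.h.p.

E[X] ≈ 0.00689; in regime p = Θ(1/n^{3/2}) E[X] tends to 0 (below the triangle threshold p ~ 1/n).


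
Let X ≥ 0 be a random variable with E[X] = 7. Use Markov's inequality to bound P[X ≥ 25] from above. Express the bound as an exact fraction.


μ = E[X] = 7, a = 25.
Markov: P[X ≥ 25] ≤ μ/a = (7)/25 = 7/25.
Numerically: ≈ 0.2800.
(Since a = 25 > μ = 7.0000, the bound 7/25 is < 1 and informative.)

P[X ≥ 25] ≤ 7/25 ≈ 0.2800.


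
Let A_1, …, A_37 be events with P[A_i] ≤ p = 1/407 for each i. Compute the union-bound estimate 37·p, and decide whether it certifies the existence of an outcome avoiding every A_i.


Union bound: P[∪_{i=1}^{37} A_i] ≤ Σ_i P[A_i] ≤ 37·p = 37·(1/407) = 1/11.
Numerically: 1/11 ≈ 0.090909.
Is 1/11 < 1? YES.
Since P[∪ A_i] ≤ 1/11 < 1, the complement has P[∩ A_i^c] ≥ 1 − 1/11 = 10/11 > 0, so some outcome avoids every A_i.

37·p = 1/11 ≈ 0.090909; existence CERTIFIED by the union bound.


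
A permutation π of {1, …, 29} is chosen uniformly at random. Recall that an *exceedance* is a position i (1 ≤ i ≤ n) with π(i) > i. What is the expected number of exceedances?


Write X = Σ_{i=1}^{29} X_i, where X_i = 1_{π(i) > i}.
For each fixed i, π(i) is uniform over {1, …, 29} (marginal of a uniform permutation), so P[π(i) > i] = (n − i)/n. Summing: Σ_{i=1}^{29} (n − i)/n = (0 + 1 + … + 28)/29 = 29(29 − 1)/(2·29) = (29 − 1)/2.
Hence E[X] = Σ_{i=1}^{29} (29 − i)/29 = 14 ≈ 14.000.

E[X] = 14 = 14.000.


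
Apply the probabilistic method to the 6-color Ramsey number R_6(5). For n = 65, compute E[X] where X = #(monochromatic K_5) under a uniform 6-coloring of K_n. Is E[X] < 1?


E[X] = C(65, 5) · 6^{1 − 10} = 8259888 · 6^{−9} = 8259888/10077696.
As a reduced fraction: E[X] = 172081/209952 ≈ 0.819621.
Is E[X] < 1? YES.
Since E[X] < 1, there exists a 6-coloring of K_{65} with no monochromatic K_5; hence R_6(5) > 65.

E[X] = 172081/209952 ≈ 0.819621; E[X] < 1, so R_6(5) > 65.


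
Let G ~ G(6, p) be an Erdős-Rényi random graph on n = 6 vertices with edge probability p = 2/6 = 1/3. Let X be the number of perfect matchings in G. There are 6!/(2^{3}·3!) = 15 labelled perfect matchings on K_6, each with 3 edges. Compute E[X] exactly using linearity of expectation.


K_6 has 6!/(2^{3}·3!) = 15 labelled perfect matchings.
For each such perfect matching H, let X_H = 1 if all 3 edges of H are present in G. Then P[X_H = 1] = p^{3} = (1/3)^{3} = 1/27.
By linearity: E[X] = Σ_H E[X_H] = 15 · p^{3} = 15 · 1/27 = 5/9.
Numerically: E[X] ≈ 0.55556.

E[X] = 15 · (1/3)^{3} = 5/9 ≈ 0.55556.


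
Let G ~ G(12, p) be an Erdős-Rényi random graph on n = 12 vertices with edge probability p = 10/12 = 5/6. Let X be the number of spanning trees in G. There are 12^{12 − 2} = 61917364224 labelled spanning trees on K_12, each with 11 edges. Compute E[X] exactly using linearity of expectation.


K_12 has 12^{12 − 2} = 61917364224 labelled spanning trees.
For each such spanning tree H, let X_H = 1 if all 11 edges of H are present in G. Then P[X_H = 1] = p^{11} = (5/6)^{11} = 48828125/362797056.
Summing the indicators: E[X] = Σ_H E[X_H] = 61917364224 · p^{11} = 61917364224 · 48828125/362797056 = 25000000000/3.
Numerically: E[X] ≈ 8.33e+09.

E[X] = 61917364224 · (5/6)^{11} = 25000000000/3 ≈ 8.33e+09.


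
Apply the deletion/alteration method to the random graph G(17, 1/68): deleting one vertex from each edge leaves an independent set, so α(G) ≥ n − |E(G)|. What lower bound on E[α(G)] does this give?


E[|E(G)|] = C(17, 2)·p = 136 · (1/68) = 2.
E[α(G)] ≥ n − E[|E(G)|] = 17 − 2 = 15.
Numerically: ≈ 15.00000.
(This is only a lower bound; the true E[α(G)] may be larger.)

E[α(G)] ≥ 15 ≈ 15.00000.


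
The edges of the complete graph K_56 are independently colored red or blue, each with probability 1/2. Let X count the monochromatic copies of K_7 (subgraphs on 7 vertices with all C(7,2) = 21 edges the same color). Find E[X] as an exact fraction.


Let X = Σ_S X_S over the C(56, 7) = 231917400 subsets S of size 7, where X_S = 1 if the K_7 on S is monochromatic.
For a fixed S, the K_7 on S has C(7, 2) = 21 edges. P[all 21 edges red] = (1/2)^21, and likewise for blue, so P[monochromatic] = 2·(1/2)^21 = 2^{1 − 21} = 1/1048576.
Summing: E[X] = C(56, 7) · 2^{1 − 21} = 231917400 · 1/1048576 = 28989675/131072.
Numerically: E[X] ≈ 221.174.

E[X] = C(56,7)·2^(1−C(7,2)) = 28989675/131072 ≈ 221.174.


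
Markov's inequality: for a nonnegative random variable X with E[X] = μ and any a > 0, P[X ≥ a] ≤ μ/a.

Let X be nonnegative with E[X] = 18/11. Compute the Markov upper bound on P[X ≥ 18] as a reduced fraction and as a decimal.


μ = E[X] = 18/11, a = 18.
Markov: P[X ≥ 18] ≤ μ/a = (18/11)/18 = 1/11.
Numerically: ≈ 0.091.
(Since a = 18 > μ = 1.636, the bound 1/11 is < 1 and informative.)

P[X ≥ 18] ≤ 1/11 ≈ 0.091.


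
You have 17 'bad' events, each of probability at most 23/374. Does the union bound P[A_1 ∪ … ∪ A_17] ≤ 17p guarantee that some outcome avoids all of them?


Union bound: P[∪_{i=1}^{17} A_i] ≤ Σ_i P[A_i] ≤ 17·p = 17·(23/374) = 23/22.
Numerically: 23/22 ≈ 1.0455.
Is 23/22 < 1? NO.
Since the bound 23/22 is ≥ 1, the union bound is uninformative here; it does NOT by itself certify existence.

17·p = 23/22 ≈ 1.0455; existence NOT certified by the union bound.


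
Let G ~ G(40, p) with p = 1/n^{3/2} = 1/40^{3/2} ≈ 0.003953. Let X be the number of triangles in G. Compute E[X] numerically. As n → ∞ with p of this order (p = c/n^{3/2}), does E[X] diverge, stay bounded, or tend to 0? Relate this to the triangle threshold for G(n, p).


Number of potential triangles: C(40, 3) = 9880.
Each occurs with probability p³ ≈ (0.003953)³ ≈ 6.176324e-08.
By linearity: E[X] = C(40, 3)·p³ ≈ 9880 · 6.176324e-08 ≈ 0.0006.
Since α = 3/2 > 1, p = c/n^{3/2} = o(1/n) is below the triangle threshold p ~ 1/n. Asymptotically E[X] ~ (c³/6)·n^{3(1−α)} = (1³/6)·n^{-1.5} → 0, so by Markov's inequality G has no triangles w.h.p.

E[X] ≈ 0.0006; in regime p = Θ(1/n^{3/2}) E[X] tends to 0 (below the triangle threshold p ~ 1/n).


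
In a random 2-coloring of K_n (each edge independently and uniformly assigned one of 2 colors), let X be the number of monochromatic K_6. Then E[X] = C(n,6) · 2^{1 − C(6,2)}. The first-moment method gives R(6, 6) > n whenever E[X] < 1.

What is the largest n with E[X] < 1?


We need C(n, 6) · 2^{1 − 15} < 1, i.e. C(n, 6) < 2^{15 − 1} = 16384.
Check values of n near the boundary:
  n = 15: C(15, 6) = 5005; 5005 < 16384? YES
  n = 16: C(16, 6) = 8008; 8008 < 16384? YES
  n = 17: C(17, 6) = 12376; 12376 < 16384? YES
  n = 18: C(18, 6) = 18564; 18564 < 16384? NO
  n = 19: C(19, 6) = 27132; 27132 < 16384? NO
The largest n with C(n, 6) < 16384 is n = 17 (where E[X] = 1547/2048 ≈ 0.7553711). Hence R(6, 6) > 17, i.e. R(6, 6) ≥ 18.

Largest n = 17; hence R(6, 6) > 17.


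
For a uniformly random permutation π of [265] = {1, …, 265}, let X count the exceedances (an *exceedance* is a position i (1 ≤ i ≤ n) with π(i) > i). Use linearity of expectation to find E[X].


Write X = Σ_{i=1}^{265} X_i, where X_i = 1_{π(i) > i}.
For each fixed i, π(i) is uniform over {1, …, 265} (marginal of a uniform permutation), so P[π(i) > i] = (n − i)/n. Summing: Σ_{i=1}^{265} (n − i)/n = (0 + 1 + … + 264)/265 = 265(265 − 1)/(2·265) = (265 − 1)/2.
Hence E[X] = Σ_{i=1}^{265} (265 − i)/265 = 132 ≈ 132.0000.

E[X] = 132 = 132.0000.


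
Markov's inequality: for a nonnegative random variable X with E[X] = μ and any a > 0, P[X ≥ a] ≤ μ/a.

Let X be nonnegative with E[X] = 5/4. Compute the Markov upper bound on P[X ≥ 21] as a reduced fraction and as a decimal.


μ = E[X] = 5/4, a = 21.
Markov: P[X ≥ 21] ≤ μ/a = (5/4)/21 = 5/84.
Numerically: ≈ 0.0595.
(Since a = 21 > μ = 1.2500, the bound 5/84 is < 1 and informative.)

P[X ≥ 21] ≤ 5/84 ≈ 0.0595.


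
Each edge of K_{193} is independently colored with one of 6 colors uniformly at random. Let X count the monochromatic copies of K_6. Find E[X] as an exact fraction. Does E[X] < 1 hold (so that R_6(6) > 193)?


E[X] = C(193, 6) · 6^{1 − 15} = 66364016544 · 6^{−14} = 66364016544/78364164096.
As a reduced fraction: E[X] = 230430613/272097792 ≈ 0.846867.
Is E[X] < 1? YES.
Since E[X] < 1, there exists a 6-coloring of K_{193} with no monochromatic K_6; hence R_6(6) > 193.

E[X] = 230430613/272097792 ≈ 0.846867; E[X] < 1, so R_6(6) > 193.


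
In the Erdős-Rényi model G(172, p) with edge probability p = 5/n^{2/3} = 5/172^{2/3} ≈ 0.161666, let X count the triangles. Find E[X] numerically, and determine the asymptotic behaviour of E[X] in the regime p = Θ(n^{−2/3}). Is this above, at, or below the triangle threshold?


Number of potential triangles: C(172, 3) = 833340.
Each occurs with probability p³ ≈ (0.161666)³ ≈ 4.22525690e-03.
By linearity: E[X] = C(172, 3)·p³ ≈ 833340 · 4.22525690e-03 ≈ 3521.075581.
Since α = 2/3 < 1, p = c/n^{2/3} ≫ 1/n is above the triangle threshold p ~ 1/n. Asymptotically E[X] ~ (c³/6)·n^{3(1−α)} = (5³/6)·n^{1} → ∞; triangles are abundant w.h.p.

E[X] ≈ 3521.075581; in regime p = Θ(1/n^{2/3}) E[X] diverges (above the triangle threshold p ~ 1/n).


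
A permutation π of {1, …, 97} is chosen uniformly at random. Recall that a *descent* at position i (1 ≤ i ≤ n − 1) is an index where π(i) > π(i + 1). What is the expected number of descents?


Write X = Σ X_I over i = 1, …, 96, with X_I the indicator of one descent.
There are 96 indicators.
For each fixed i, the pair (π(i), π(i+1)) is a uniformly random ordered pair of distinct values from {1, …, 97}; by symmetry P[π(i) > π(i+1)] = 1/2.
By linearity: E[X] = 96 · (1/2) = (97 − 1) · (1/2) = 48 ≈ 48.00000.

E[X] = 48 = 48.00000.


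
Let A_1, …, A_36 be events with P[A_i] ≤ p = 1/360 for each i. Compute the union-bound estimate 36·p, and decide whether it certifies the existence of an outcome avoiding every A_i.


Union bound: P[∪_{i=1}^{36} A_i] ≤ Σ_i P[A_i] ≤ 36·p = 36·(1/360) = 1/10.
Numerically: 1/10 ≈ 0.100000.
Is 1/10 < 1? YES.
Since P[∪ A_i] ≤ 1/10 < 1, the complement has P[∩ A_i^c] ≥ 1 − 1/10 = 9/10 > 0, so some outcome avoids every A_i.

36·p = 1/10 ≈ 0.100000; existence CERTIFIED by the union bound.


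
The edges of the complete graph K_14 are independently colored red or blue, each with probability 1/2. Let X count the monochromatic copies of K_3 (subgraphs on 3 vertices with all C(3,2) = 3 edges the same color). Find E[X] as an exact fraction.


Let X = Σ_S X_S over the C(14, 3) = 364 subsets S of size 3, where X_S = 1 if the K_3 on S is monochromatic.
For a fixed S, the K_3 on S has C(3, 2) = 3 edges. P[all 3 edges red] = (1/2)^3, and likewise for blue, so P[monochromatic] = 2·(1/2)^3 = 2^{1 − 3} = 1/4.
Summing: E[X] = C(14, 3) · 2^{1 − 3} = 364 · 1/4 = 91.
Numerically: E[X] ≈ 91.00000.

E[X] = C(14,3)·2^(1−C(3,2)) = 91 ≈ 91.00000.


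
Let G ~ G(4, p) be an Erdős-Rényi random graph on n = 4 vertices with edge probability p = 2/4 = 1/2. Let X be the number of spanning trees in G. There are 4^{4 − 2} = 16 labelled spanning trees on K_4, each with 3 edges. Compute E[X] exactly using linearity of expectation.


K_4 has 4^{4 − 2} = 16 labelled spanning trees.
For each such spanning tree H, let X_H = 1 if all 3 edges of H are present in G. Then P[X_H = 1] = p^{3} = (1/2)^{3} = 1/8.
By linearity of expectation: E[X] = Σ_H E[X_H] = 16 · p^{3} = 16 · 1/8 = 2.
Numerically: E[X] ≈ 2.

E[X] = 16 · (1/2)^{3} = 2 ≈ 2.


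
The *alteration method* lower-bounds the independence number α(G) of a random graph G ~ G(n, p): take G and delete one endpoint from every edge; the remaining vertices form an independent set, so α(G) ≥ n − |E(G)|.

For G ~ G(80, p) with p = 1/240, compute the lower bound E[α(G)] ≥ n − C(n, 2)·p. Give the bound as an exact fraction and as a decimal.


E[|E(G)|] = C(80, 2)·p = 3160 · (1/240) = 79/6.
E[α(G)] ≥ n − E[|E(G)|] = 80 − 79/6 = 401/6.
Numerically: ≈ 66.833333.
(This is only a lower bound; the true E[α(G)] may be larger.)

E[α(G)] ≥ 401/6 ≈ 66.833333.


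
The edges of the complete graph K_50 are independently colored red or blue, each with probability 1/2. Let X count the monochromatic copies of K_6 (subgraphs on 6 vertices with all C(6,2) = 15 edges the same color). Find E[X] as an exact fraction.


Let X = Σ_S X_S over the C(50, 6) = 15890700 subsets S of size 6, where X_S = 1 if the K_6 on S is monochromatic.
For a fixed S, the K_6 on S has C(6, 2) = 15 edges. P[all 15 edges red] = (1/2)^15, and likewise for blue, so P[monochromatic] = 2·(1/2)^15 = 2^{1 − 15} = 1/16384.
By linearity: E[X] = C(50, 6) · 2^{1 − 15} = 15890700 · 1/16384 = 3972675/4096.
Numerically: E[X] ≈ 969.8914.

E[X] = C(50,6)·2^(1−C(6,2)) = 3972675/4096 ≈ 969.8914.


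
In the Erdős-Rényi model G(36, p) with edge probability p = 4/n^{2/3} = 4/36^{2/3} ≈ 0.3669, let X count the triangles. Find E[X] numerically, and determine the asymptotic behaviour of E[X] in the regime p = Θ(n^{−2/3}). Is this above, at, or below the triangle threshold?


Number of potential triangles: C(36, 3) = 7140.
Each occurs with probability p³ ≈ (0.3669)³ ≈ 4.938272e-02.
By linearity: E[X] = C(36, 3)·p³ ≈ 7140 · 4.938272e-02 ≈ 352.5926.
Since α = 2/3 < 1, p = c/n^{2/3} ≫ 1/n is above the triangle threshold p ~ 1/n. Asymptotically E[X] ~ (c³/6)·n^{3(1−α)} = (4³/6)·n^{1} → ∞; triangles are abundant w.h.p.

E[X] ≈ 352.5926; in regime p = Θ(1/n^{2/3}) E[X] diverges (above the triangle threshold p ~ 1/n).


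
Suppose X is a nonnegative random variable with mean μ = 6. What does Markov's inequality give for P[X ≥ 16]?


μ = E[X] = 6, a = 16.
Markov: P[X ≥ 16] ≤ μ/a = (6)/16 = 3/8.
Numerically: ≈ 0.37500.
(Since a = 16 > μ = 6.00000, the bound 3/8 is < 1 and informative.)

P[X ≥ 16] ≤ 3/8 ≈ 0.37500.


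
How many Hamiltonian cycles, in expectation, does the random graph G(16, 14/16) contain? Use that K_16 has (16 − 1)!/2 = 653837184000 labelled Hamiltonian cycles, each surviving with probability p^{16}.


K_16 has (16 − 1)!/2 = 653837184000 labelled Hamiltonian cycles.
For each such Hamiltonian cycle H, let X_H = 1 if all 16 edges of H are present in G. Then P[X_H = 1] = p^{16} = (7/8)^{16} = 33232930569601/281474976710656.
Summing the indicators: E[X] = Σ_H E[X_H] = 653837184000 · p^{16} = 653837184000 · 33232930569601/281474976710656 = 21219654042671322112875/274877906944.
Numerically: E[X] ≈ 7.7197e+10.

E[X] = 653837184000 · (7/8)^{16} = 21219654042671322112875/274877906944 ≈ 7.7197e+10.


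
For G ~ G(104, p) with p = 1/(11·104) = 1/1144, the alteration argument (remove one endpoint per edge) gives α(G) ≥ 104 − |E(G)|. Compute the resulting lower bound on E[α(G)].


E[|E(G)|] = C(104, 2)·p = 5356 · (1/1144) = 103/22.
E[α(G)] ≥ n − E[|E(G)|] = 104 − 103/22 = 2185/22.
Numerically: ≈ 99.318.
(This is only a lower bound; the true E[α(G)] may be larger.)

E[α(G)] ≥ 2185/22 ≈ 99.318.


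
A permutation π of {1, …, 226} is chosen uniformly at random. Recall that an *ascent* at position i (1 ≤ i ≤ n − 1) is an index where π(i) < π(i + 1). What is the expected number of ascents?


Write X = Σ X_I over i = 1, …, 225, with X_I the indicator of one ascent.
There are 225 indicators.
For each fixed i, the pair (π(i), π(i+1)) is a uniformly random ordered pair of distinct values from {1, …, 226}; by symmetry P[π(i) < π(i+1)] = 1/2.
By linearity: E[X] = 225 · (1/2) = (226 − 1) · (1/2) = 225/2 ≈ 112.500.

E[X] = 225/2 = 112.500.


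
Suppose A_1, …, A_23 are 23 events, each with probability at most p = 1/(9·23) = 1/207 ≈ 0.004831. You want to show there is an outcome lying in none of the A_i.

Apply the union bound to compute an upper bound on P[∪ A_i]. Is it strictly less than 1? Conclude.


Union bound: P[∪_{i=1}^{23} A_i] ≤ Σ_i P[A_i] ≤ 23·p = 23·(1/207) = 1/9.
Numerically: 1/9 ≈ 0.111111.
Is 1/9 < 1? YES.
Since P[∪ A_i] ≤ 1/9 < 1, the complement has P[∩ A_i^c] ≥ 1 − 1/9 = 8/9 > 0, so some outcome avoids every A_i.

23·p = 1/9 ≈ 0.111111; existence CERTIFIED by the union bound.


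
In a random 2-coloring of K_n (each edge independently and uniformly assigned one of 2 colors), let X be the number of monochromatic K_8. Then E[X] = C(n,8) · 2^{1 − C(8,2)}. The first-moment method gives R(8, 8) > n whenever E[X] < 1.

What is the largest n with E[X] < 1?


We need C(n, 8) · 2^{1 − 28} < 1, i.e. C(n, 8) < 2^{28 − 1} = 134217728.
Check values of n near the boundary:
  n = 40: C(40, 8) = 76904685; 76904685 < 134217728? YES
  n = 41: C(41, 8) = 95548245; 95548245 < 134217728? YES
  n = 42: C(42, 8) = 118030185; 118030185 < 134217728? YES
  n = 43: C(43, 8) = 145008513; 145008513 < 134217728? NO
  n = 44: C(44, 8) = 177232627; 177232627 < 134217728? NO
The largest n with C(n, 8) < 134217728 is n = 42 (where E[X] = 118030185/134217728 ≈ 0.87939). Hence R(8, 8) > 42, i.e. R(8, 8) ≥ 43.

Largest n = 42; hence R(8, 8) > 42.


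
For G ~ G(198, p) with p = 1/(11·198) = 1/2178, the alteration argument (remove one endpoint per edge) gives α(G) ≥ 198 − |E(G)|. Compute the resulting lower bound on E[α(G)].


E[|E(G)|] = C(198, 2)·p = 19503 · (1/2178) = 197/22.
E[α(G)] ≥ n − E[|E(G)|] = 198 − 197/22 = 4159/22.
Numerically: ≈ 189.045.
(This is only a lower bound; the true E[α(G)] may be larger.)

E[α(G)] ≥ 4159/22 ≈ 189.045.


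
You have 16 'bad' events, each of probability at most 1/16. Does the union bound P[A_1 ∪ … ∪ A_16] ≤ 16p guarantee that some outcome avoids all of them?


Union bound: P[∪_{i=1}^{16} A_i] ≤ Σ_i P[A_i] ≤ 16·p = 16·(1/16) = 1.
Numerically: 1 ≈ 1.000.
Is 1 < 1? NO.
Since the bound 1 is ≥ 1, the union bound is uninformative here; it does NOT by itself certify existence.

16·p = 1 ≈ 1.000; existence NOT certified by the union bound.


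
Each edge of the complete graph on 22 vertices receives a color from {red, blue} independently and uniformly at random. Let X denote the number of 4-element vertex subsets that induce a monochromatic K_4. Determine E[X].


Let X = Σ_S X_S over the C(22, 4) = 7315 subsets S of size 4, where X_S = 1 if the K_4 on S is monochromatic.
For a fixed S, the K_4 on S has C(4, 2) = 6 edges. P[all 6 edges red] = (1/2)^6, and likewise for blue, so P[monochromatic] = 2·(1/2)^6 = 2^{1 − 6} = 1/32.
By linearity: E[X] = C(22, 4) · 2^{1 − 6} = 7315 · 1/32 = 7315/32.
Numerically: E[X] ≈ 228.5938.

E[X] = C(22,4)·2^(1−C(4,2)) = 7315/32 ≈ 228.5938.


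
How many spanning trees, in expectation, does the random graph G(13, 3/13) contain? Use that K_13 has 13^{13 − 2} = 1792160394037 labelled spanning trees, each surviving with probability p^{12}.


K_13 has 13^{13 − 2} = 1792160394037 labelled spanning trees.
For each such spanning tree H, let X_H = 1 if all 12 edges of H are present in G. Then P[X_H = 1] = p^{12} = (3/13)^{12} = 531441/23298085122481.
By linearity of expectation: E[X] = Σ_H E[X_H] = 1792160394037 · p^{12} = 1792160394037 · 531441/23298085122481 = 531441/13.
Numerically: E[X] ≈ 40880.1.

E[X] = 1792160394037 · (3/13)^{12} = 531441/13 ≈ 40880.1.


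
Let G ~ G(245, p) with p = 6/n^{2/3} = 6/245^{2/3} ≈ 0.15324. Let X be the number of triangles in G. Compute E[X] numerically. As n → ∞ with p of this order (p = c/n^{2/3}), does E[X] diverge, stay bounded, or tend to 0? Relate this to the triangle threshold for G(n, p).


Number of potential triangles: C(245, 3) = 2421090.
Each occurs with probability p³ ≈ (0.15324)³ ≈ 3.5985006e-03.
By linearity: E[X] = C(245, 3)·p³ ≈ 2421090 · 3.5985006e-03 ≈ 8712.29388.
Since α = 2/3 < 1, p = c/n^{2/3} ≫ 1/n is above the triangle threshold p ~ 1/n. Asymptotically E[X] ~ (c³/6)·n^{3(1−α)} = (6³/6)·n^{1} → ∞; triangles are abundant w.h.p.

E[X] ≈ 8712.29388; in regime p = Θ(1/n^{2/3}) E[X] diverges (above the triangle threshold p ~ 1/n).


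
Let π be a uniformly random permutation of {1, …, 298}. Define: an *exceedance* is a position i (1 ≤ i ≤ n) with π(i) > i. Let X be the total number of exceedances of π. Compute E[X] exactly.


Write X = Σ_{i=1}^{298} X_i, where X_i = 1_{π(i) > i}.
For each fixed i, π(i) is uniform over {1, …, 298} (marginal of a uniform permutation), so P[π(i) > i] = (n − i)/n. Summing: Σ_{i=1}^{298} (n − i)/n = (0 + 1 + … + 297)/298 = 298(298 − 1)/(2·298) = (298 − 1)/2.
Hence E[X] = Σ_{i=1}^{298} (298 − i)/298 = 297/2 ≈ 148.500.

E[X] = 297/2 = 148.500.


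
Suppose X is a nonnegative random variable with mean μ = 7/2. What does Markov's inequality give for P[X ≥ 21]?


μ = E[X] = 7/2, a = 21.
Markov: P[X ≥ 21] ≤ μ/a = (7/2)/21 = 1/6.
Numerically: ≈ 0.1667.
(Since a = 21 > μ = 3.5000, the bound 1/6 is < 1 and informative.)

P[X ≥ 21] ≤ 1/6 ≈ 0.1667.


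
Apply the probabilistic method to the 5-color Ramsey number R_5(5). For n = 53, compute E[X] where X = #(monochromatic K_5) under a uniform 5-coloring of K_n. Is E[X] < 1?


E[X] = C(53, 5) · 5^{1 − 10} = 2869685 · 5^{−9} = 2869685/1953125.
As a reduced fraction: E[X] = 573937/390625 ≈ 1.4693.
Is E[X] < 1? NO.
Since E[X] ≥ 1, the first-moment bound is inconclusive at n = 53; it does NOT by itself certify R_5(5) > 53.

E[X] = 573937/390625 ≈ 1.4693; E[X] ≥ 1; first-moment method inconclusive here.


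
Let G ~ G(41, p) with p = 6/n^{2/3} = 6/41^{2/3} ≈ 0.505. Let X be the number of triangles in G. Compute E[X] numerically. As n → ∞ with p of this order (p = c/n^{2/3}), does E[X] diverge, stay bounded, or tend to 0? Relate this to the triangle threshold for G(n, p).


Number of potential triangles: C(41, 3) = 10660.
Each occurs with probability p³ ≈ (0.505)³ ≈ 1.28495e-01.
By linearity: E[X] = C(41, 3)·p³ ≈ 10660 · 1.28495e-01 ≈ 1369.756.
Since α = 2/3 < 1, p = c/n^{2/3} ≫ 1/n is above the triangle threshold p ~ 1/n. Asymptotically E[X] ~ (c³/6)·n^{3(1−α)} = (6³/6)·n^{1} → ∞; triangles are abundant w.h.p.

E[X] ≈ 1369.756; in regime p = Θ(1/n^{2/3}) E[X] diverges (above the triangle threshold p ~ 1/n).


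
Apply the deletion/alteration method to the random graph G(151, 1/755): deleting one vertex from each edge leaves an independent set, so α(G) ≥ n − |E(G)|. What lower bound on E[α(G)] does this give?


E[|E(G)|] = C(151, 2)·p = 11325 · (1/755) = 15.
E[α(G)] ≥ n − E[|E(G)|] = 151 − 15 = 136.
Numerically: ≈ 136.0000.
(This is only a lower bound; the true E[α(G)] may be larger.)

E[α(G)] ≥ 136 ≈ 136.0000.


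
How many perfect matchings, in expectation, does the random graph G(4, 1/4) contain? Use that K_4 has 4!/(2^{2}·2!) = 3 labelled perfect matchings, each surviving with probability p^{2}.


K_4 has 4!/(2^{2}·2!) = 3 labelled perfect matchings.
For each such perfect matching H, let X_H = 1 if all 2 edges of H are present in G. Then P[X_H = 1] = p^{2} = (1/4)^{2} = 1/16.
Summing the indicators: E[X] = Σ_H E[X_H] = 3 · p^{2} = 3 · 1/16 = 3/16.
Numerically: E[X] ≈ 0.1875.

E[X] = 3 · (1/4)^{2} = 3/16 ≈ 0.1875.
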